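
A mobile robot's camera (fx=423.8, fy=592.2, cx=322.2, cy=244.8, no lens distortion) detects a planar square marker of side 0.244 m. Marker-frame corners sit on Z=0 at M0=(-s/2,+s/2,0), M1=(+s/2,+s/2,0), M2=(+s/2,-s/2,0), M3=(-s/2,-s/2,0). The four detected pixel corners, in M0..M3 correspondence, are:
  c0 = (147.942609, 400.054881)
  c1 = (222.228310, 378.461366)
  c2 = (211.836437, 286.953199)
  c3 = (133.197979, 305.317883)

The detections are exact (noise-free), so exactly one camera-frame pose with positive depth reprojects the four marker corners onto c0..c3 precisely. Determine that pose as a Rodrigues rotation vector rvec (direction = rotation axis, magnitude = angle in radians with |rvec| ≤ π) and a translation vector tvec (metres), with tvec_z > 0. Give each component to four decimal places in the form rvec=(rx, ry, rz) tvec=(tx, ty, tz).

rvec=(0.2774, -0.2857, -0.1163) tvec=(-0.4736, 0.2352, 1.4097)

Intrinsics K: fx=423.8, fy=592.2, cx=322.2, cy=244.8
Marker side s = 0.244 m; corners in marker frame (Z=0):
  M0 = (-0.1220, +0.1220, 0)
  M1 = (+0.1220, +0.1220, 0)
  M2 = (+0.1220, -0.1220, 0)
  M3 = (-0.1220, -0.1220, 0)
Detected image corners:
  c0 = (147.942609, 400.054881) px
  c1 = (222.228310, 378.461366) px
  c2 = (211.836437, 286.953199) px
  c3 = (133.197979, 305.317883) px
Planar DLT: solve 8×8 A·h = b for H (H[2,2]=1):
  H  [+346.33610 +87.56779 +179.82254]
  H  [-18.43674 +450.99832 +343.62261]
  H  [+0.18561 +0.20280 +1.00000]
B = K⁻¹H; ‖b₁‖=0.709365, ‖b₂‖=0.709365; λ = 2/(‖b₁‖+‖b₂‖) = 1.409711, sign → tz>0 ⇒ λ=+1.409711
r₁ = λ·B[:,0] = (+0.95311,-0.15205,+0.26166); r₂ = λ·B[:,1] = (+0.07393,+0.95541,+0.28589)
r₃ = r₁×r₂ = (-0.29346,-0.25314,+0.92185); SVD([r₁ r₂ r₃]) → R = UVᵀ:
  R  [+0.95311 +0.07393 -0.29346]
  R  [-0.15205 +0.95541 -0.25314]
  R  [+0.26166 +0.28589 +0.92185]
t = (-0.47360, +0.23524, +1.40971) m
tr R = 2.830363; θ = arccos((tr R − 1)/2) = 0.414838 rad = 23.768°
axis k = ((R−Rᵀ)₃₂, (R−Rᵀ)₁₃, (R−Rᵀ)₂₁) / (2 sinθ) = (+0.668693, -0.688662, -0.280348)
rvec = θ·k = (+0.277399, -0.285683, -0.116299)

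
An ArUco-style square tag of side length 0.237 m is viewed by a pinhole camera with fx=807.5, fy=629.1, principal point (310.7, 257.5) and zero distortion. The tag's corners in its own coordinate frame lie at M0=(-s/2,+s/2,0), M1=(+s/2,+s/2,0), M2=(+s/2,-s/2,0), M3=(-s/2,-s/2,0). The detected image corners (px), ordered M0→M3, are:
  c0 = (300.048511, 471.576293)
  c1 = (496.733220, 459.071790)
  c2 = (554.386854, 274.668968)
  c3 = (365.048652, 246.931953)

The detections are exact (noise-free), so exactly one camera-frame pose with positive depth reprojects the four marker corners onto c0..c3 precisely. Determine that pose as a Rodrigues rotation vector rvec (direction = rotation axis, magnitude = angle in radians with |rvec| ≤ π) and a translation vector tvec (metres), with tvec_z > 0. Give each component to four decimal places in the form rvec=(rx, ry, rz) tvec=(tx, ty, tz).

Intrinsics K: fx=807.5, fy=629.1, cx=310.7, cy=257.5
Marker side s = 0.237 m; corners in marker frame (Z=0):
  M0 = (-0.1185, +0.1185, 0)
  M1 = (+0.1185, +0.1185, 0)
  M2 = (+0.1185, -0.1185, 0)
  M3 = (-0.1185, -0.1185, 0)
Detected image corners:
  c0 = (300.048511, 471.576293) px
  c1 = (496.733220, 459.071790) px
  c2 = (554.386854, 274.668968) px
  c3 = (365.048652, 246.931953) px
Planar DLT: solve 8×8 A·h = b for H (H[2,2]=1):
  H  [+1169.15307 -213.49171 +438.13444]
  H  [+331.14564 +891.67883 +364.67094]
  H  [+0.82640 +0.10198 +1.00000]
B = K⁻¹H; ‖b₁‖=1.412442, ‖b₂‖=1.412442; λ = 2/(‖b₁‖+‖b₂‖) = 0.707994, sign → tz>0 ⇒ λ=+0.707994
r₁ = λ·B[:,0] = (+0.79996,+0.13319,+0.58509); r₂ = λ·B[:,1] = (-0.21496,+0.97395,+0.07220)
r₃ = r₁×r₂ = (-0.56023,-0.18353,+0.80775); SVD([r₁ r₂ r₃]) → R = UVᵀ:
  R  [+0.79996 -0.21496 -0.56023]
  R  [+0.13319 +0.97395 -0.18353]
  R  [+0.58509 +0.07220 +0.80775]
t = (+0.11173, +0.12061, +0.70799) m
tr R = 2.581658; θ = arccos((tr R − 1)/2) = 0.658634 rad = 37.737°
axis k = ((R−Rᵀ)₃₂, (R−Rᵀ)₁₃, (R−Rᵀ)₂₁) / (2 sinθ) = (+0.208915, -0.935660, +0.284421)
rvec = θ·k = (+0.137599, -0.616258, +0.187329)

rvec=(0.1376, -0.6163, 0.1873) tvec=(0.1117, 0.1206, 0.7080)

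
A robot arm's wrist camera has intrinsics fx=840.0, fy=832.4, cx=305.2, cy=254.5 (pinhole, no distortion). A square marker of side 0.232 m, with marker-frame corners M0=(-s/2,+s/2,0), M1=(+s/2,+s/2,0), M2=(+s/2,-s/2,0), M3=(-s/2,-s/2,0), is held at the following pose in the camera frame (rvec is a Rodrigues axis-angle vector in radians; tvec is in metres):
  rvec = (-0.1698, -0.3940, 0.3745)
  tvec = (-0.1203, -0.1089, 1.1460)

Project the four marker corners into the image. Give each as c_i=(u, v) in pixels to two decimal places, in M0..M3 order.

c0=(105.21, 217.98) c1=(262.91, 285.01) c2=(316.54, 137.50) c3=(170.10, 63.34)

Intrinsics K: fx=840.0, fy=832.4, cx=305.2, cy=254.5
Marker side s = 0.232 m; corners in marker frame (Z=0):
  M0 = (-0.1160, +0.1160, 0)
  M1 = (+0.1160, +0.1160, 0)
  M2 = (+0.1160, -0.1160, 0)
  M3 = (-0.1160, -0.1160, 0)
rvec = (-0.1698, -0.3940, 0.3745), |rvec| = θ = 0.56949 rad = 32.629°
Rodrigues: sinθ=0.53920, 1−cosθ=0.15782; R = I + sinθ·[k]× + (1−cosθ)·[k]×²:
    [+0.85621 -0.32203 -0.40399]
    [+0.38714 +0.91772 +0.08897]
    [+0.34210 -0.23257 +0.91043]
t = (-0.1203, -0.1089, 1.1460) m
M0: Pc = R·M0+t = (-0.25698, -0.04735, +1.07934); u = 840.0·(-0.25698)/1.07934 + 305.2 = 105.2079, v = 832.4·(-0.04735)/1.07934 + 254.5 = 217.9809
M1: Pc = R·M1+t = (-0.05834, +0.04246, +1.15871); u = 840.0·(-0.05834)/1.15871 + 305.2 = 262.9101, v = 832.4·(+0.04246)/1.15871 + 254.5 = 285.0053
M2: Pc = R·M2+t = (+0.01638, -0.17045, +1.21266); u = 840.0·(+0.01638)/1.21266 + 305.2 = 316.5429, v = 832.4·(-0.17045)/1.21266 + 254.5 = 137.5010
M3: Pc = R·M3+t = (-0.18226, -0.26026, +1.13329); u = 840.0·(-0.18226)/1.13329 + 305.2 = 170.1049, v = 832.4·(-0.26026)/1.13329 + 254.5 = 63.3376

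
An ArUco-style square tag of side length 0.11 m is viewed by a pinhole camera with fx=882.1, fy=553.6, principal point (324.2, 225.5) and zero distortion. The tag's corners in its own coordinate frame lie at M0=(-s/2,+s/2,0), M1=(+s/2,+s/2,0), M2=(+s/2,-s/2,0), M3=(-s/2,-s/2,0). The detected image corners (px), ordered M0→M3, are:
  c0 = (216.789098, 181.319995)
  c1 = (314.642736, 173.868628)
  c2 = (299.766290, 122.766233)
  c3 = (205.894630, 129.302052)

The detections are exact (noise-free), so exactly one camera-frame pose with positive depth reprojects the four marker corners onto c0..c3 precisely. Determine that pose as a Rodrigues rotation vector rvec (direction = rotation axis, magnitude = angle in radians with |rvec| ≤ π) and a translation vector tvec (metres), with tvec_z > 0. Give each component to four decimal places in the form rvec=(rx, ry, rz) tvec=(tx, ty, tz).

rvec=(-0.4143, -0.0807, -0.1513) tvec=(-0.0739, -0.1350, 1.0061)

Intrinsics K: fx=882.1, fy=553.6, cx=324.2, cy=225.5
Marker side s = 0.11 m; corners in marker frame (Z=0):
  M0 = (-0.0550, +0.0550, 0)
  M1 = (+0.0550, +0.0550, 0)
  M2 = (+0.0550, -0.0550, 0)
  M3 = (-0.0550, -0.0550, 0)
Detected image corners:
  c0 = (216.789098, 181.319995) px
  c1 = (314.642736, 173.868628) px
  c2 = (299.766290, 122.766233) px
  c3 = (205.894630, 129.302052) px
Planar DLT: solve 8×8 A·h = b for H (H[2,2]=1):
  H  [+899.15002 +15.56918 +259.41955]
  H  [-47.05712 +409.16710 +151.23735]
  H  [+0.10823 -0.39217 +1.00000]
B = K⁻¹H; ‖b₁‖=0.993930, ‖b₂‖=0.993930; λ = 2/(‖b₁‖+‖b₂‖) = 1.006107, sign → tz>0 ⇒ λ=+1.006107
r₁ = λ·B[:,0] = (+0.98553,-0.12988,+0.10889); r₂ = λ·B[:,1] = (+0.16277,+0.90434,-0.39456)
r₃ = r₁×r₂ = (-0.04723,+0.40658,+0.91239); SVD([r₁ r₂ r₃]) → R = UVᵀ:
  R  [+0.98553 +0.16277 -0.04723]
  R  [-0.12988 +0.90434 +0.40658]
  R  [+0.10889 -0.39456 +0.91239]
t = (-0.07389, -0.13496, +1.00611) m
tr R = 2.802261; θ = arccos((tr R − 1)/2) = 0.448426 rad = 25.693°
axis k = ((R−Rᵀ)₃₂, (R−Rᵀ)₁₃, (R−Rᵀ)₂₁) / (2 sinθ) = (-0.923942, -0.180055, -0.337506)
rvec = θ·k = (-0.414320, -0.080741, -0.151347)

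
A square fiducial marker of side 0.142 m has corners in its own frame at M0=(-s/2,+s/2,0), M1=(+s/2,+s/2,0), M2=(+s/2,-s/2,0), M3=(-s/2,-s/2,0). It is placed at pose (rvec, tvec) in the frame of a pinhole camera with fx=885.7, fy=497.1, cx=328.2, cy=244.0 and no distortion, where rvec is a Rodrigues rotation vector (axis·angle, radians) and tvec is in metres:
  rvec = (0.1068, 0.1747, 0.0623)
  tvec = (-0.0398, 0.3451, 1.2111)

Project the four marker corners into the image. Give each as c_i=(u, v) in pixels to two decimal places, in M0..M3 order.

c0=(246.68, 409.76) c1=(347.47, 417.24) c2=(353.27, 360.73) c3=(251.05, 354.28)

Intrinsics K: fx=885.7, fy=497.1, cx=328.2, cy=244.0
Marker side s = 0.142 m; corners in marker frame (Z=0):
  M0 = (-0.0710, +0.0710, 0)
  M1 = (+0.0710, +0.0710, 0)
  M2 = (+0.0710, -0.0710, 0)
  M3 = (-0.0710, -0.0710, 0)
rvec = (0.1068, 0.1747, 0.0623), |rvec| = θ = 0.21403 rad = 12.263°
Rodrigues: sinθ=0.21240, 1−cosθ=0.02282; R = I + sinθ·[k]× + (1−cosθ)·[k]×²:
    [+0.98286 -0.05253 +0.17668]
    [+0.07112 +0.99239 -0.10057]
    [-0.17006 +0.11141 +0.97912]
t = (-0.0398, 0.3451, 1.2111) m
M0: Pc = R·M0+t = (-0.11331, +0.41051, +1.23108); u = 885.7·(-0.11331)/1.23108 + 328.2 = 246.6771, v = 497.1·(+0.41051)/1.23108 + 244.0 = 409.7600
M1: Pc = R·M1+t = (+0.02625, +0.42061, +1.20694); u = 885.7·(+0.02625)/1.20694 + 328.2 = 347.4660, v = 497.1·(+0.42061)/1.20694 + 244.0 = 417.2359
M2: Pc = R·M2+t = (+0.03371, +0.27969, +1.19112); u = 885.7·(+0.03371)/1.19112 + 328.2 = 353.2687, v = 497.1·(+0.27969)/1.19112 + 244.0 = 360.7258
M3: Pc = R·M3+t = (-0.10585, +0.26959, +1.21526); u = 885.7·(-0.10585)/1.21526 + 328.2 = 251.0525, v = 497.1·(+0.26959)/1.21526 + 244.0 = 354.2755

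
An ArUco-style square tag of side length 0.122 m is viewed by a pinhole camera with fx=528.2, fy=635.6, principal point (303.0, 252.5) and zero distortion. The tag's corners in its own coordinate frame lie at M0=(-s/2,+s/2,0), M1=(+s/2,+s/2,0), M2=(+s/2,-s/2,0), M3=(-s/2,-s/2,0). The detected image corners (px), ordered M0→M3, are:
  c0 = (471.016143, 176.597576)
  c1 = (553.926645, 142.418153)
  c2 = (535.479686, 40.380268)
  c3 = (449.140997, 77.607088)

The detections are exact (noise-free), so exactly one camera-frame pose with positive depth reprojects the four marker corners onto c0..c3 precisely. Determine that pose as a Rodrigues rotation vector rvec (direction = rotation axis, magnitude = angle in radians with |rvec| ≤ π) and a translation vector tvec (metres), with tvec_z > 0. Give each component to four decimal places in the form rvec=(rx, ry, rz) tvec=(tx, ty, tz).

rvec=(0.2849, 0.0434, -0.3391) tvec=(0.2806, -0.1662, 0.7438)

Intrinsics K: fx=528.2, fy=635.6, cx=303.0, cy=252.5
Marker side s = 0.122 m; corners in marker frame (Z=0):
  M0 = (-0.0610, +0.0610, 0)
  M1 = (+0.0610, +0.0610, 0)
  M2 = (+0.0610, -0.0610, 0)
  M3 = (-0.0610, -0.0610, 0)
Detected image corners:
  c0 = (471.016143, 176.597576) px
  c1 = (553.926645, 142.418153) px
  c2 = (535.479686, 40.380268) px
  c3 = (449.140997, 77.607088) px
Planar DLT: solve 8×8 A·h = b for H (H[2,2]=1):
  H  [+632.85968 +346.58606 +502.30199]
  H  [-305.52479 +863.20530 +110.48774]
  H  [-0.12038 +0.36073 +1.00000]
B = K⁻¹H; ‖b₁‖=1.344489, ‖b₂‖=1.344489; λ = 2/(‖b₁‖+‖b₂‖) = 0.743777, sign → tz>0 ⇒ λ=+0.743777
r₁ = λ·B[:,0] = (+0.94251,-0.32196,-0.08953); r₂ = λ·B[:,1] = (+0.33413,+0.90353,+0.26830)
r₃ = r₁×r₂ = (-0.00549,-0.28279,+0.95916); SVD([r₁ r₂ r₃]) → R = UVᵀ:
  R  [+0.94251 +0.33413 -0.00549]
  R  [-0.32196 +0.90353 -0.28279]
  R  [-0.08953 +0.26830 +0.95916]
t = (+0.28064, -0.16618, +0.74378) m
tr R = 2.805209; θ = arccos((tr R − 1)/2) = 0.445014 rad = 25.497°
axis k = ((R−Rᵀ)₃₂, (R−Rᵀ)₁₃, (R−Rᵀ)₂₁) / (2 sinθ) = (+0.640112, +0.097620, -0.762055)
rvec = θ·k = (+0.284859, +0.043442, -0.339125)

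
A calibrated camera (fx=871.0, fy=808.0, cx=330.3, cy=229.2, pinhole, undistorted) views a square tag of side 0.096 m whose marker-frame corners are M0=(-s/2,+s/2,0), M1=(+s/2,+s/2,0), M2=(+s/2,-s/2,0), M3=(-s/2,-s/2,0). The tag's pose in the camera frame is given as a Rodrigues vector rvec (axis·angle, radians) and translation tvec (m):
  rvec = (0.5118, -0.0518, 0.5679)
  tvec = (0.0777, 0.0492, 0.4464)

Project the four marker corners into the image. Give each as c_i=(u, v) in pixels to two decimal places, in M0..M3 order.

c0=(352.79, 334.42) c1=(500.16, 412.05) c2=(618.56, 301.14) c3=(460.98, 210.73)

Intrinsics K: fx=871.0, fy=808.0, cx=330.3, cy=229.2
Marker side s = 0.096 m; corners in marker frame (Z=0):
  M0 = (-0.0480, +0.0480, 0)
  M1 = (+0.0480, +0.0480, 0)
  M2 = (+0.0480, -0.0480, 0)
  M3 = (-0.0480, -0.0480, 0)
rvec = (0.5118, -0.0518, 0.5679), |rvec| = θ = 0.76625 rad = 43.903°
Rodrigues: sinθ=0.69344, 1−cosθ=0.27948; R = I + sinθ·[k]× + (1−cosθ)·[k]×²:
    [+0.84520 -0.52656 +0.09148]
    [+0.50132 +0.72180 -0.47717]
    [+0.18523 +0.44916 +0.87404]
t = (0.0777, 0.0492, 0.4464) m
M0: Pc = R·M0+t = (+0.01186, +0.05978, +0.45907); u = 871.0·(+0.01186)/0.45907 + 330.3 = 352.7936, v = 808.0·(+0.05978)/0.45907 + 229.2 = 334.4231
M1: Pc = R·M1+t = (+0.09300, +0.10791, +0.47685); u = 871.0·(+0.09300)/0.47685 + 330.3 = 500.1618, v = 808.0·(+0.10791)/0.47685 + 229.2 = 412.0471
M2: Pc = R·M2+t = (+0.14354, +0.03862, +0.43373); u = 871.0·(+0.14354)/0.43373 + 330.3 = 618.5598, v = 808.0·(+0.03862)/0.43373 + 229.2 = 301.1398
M3: Pc = R·M3+t = (+0.06240, -0.00951, +0.41595); u = 871.0·(+0.06240)/0.41595 + 330.3 = 460.9762, v = 808.0·(-0.00951)/0.41595 + 229.2 = 210.7275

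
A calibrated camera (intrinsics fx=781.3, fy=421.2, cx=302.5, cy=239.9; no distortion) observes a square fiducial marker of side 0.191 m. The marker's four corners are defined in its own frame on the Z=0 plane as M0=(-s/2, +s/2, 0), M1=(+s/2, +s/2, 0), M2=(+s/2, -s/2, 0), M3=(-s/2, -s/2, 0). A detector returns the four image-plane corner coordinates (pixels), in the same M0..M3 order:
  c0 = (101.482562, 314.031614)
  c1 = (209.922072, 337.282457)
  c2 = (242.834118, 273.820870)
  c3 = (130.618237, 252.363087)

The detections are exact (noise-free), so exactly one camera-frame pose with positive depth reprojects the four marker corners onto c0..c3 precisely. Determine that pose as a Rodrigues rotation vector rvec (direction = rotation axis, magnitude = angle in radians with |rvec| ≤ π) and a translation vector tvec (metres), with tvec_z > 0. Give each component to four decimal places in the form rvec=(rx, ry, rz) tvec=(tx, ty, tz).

rvec=(0.1147, 0.2568, 0.2964) tvec=(-0.2030, 0.1553, 1.1973)

Intrinsics K: fx=781.3, fy=421.2, cx=302.5, cy=239.9
Marker side s = 0.191 m; corners in marker frame (Z=0):
  M0 = (-0.0955, +0.0955, 0)
  M1 = (+0.0955, +0.0955, 0)
  M2 = (+0.0955, -0.0955, 0)
  M3 = (-0.0955, -0.0955, 0)
Detected image corners:
  c0 = (101.482562, 314.031614) px
  c1 = (209.922072, 337.282457) px
  c2 = (242.834118, 273.820870) px
  c3 = (130.618237, 252.363087) px
Planar DLT: solve 8×8 A·h = b for H (H[2,2]=1):
  H  [+544.20751 -140.92782 +170.00498]
  H  [+59.82847 +364.12978 +294.53882]
  H  [-0.19453 +0.12451 +1.00000]
B = K⁻¹H; ‖b₁‖=0.835188, ‖b₂‖=0.835188; λ = 2/(‖b₁‖+‖b₂‖) = 1.197335, sign → tz>0 ⇒ λ=+1.197335
r₁ = λ·B[:,0] = (+0.92417,+0.30274,-0.23292); r₂ = λ·B[:,1] = (-0.27369,+0.95020,+0.14907)
r₃ = r₁×r₂ = (+0.26645,-0.07402,+0.96100); SVD([r₁ r₂ r₃]) → R = UVᵀ:
  R  [+0.92417 -0.27369 +0.26645]
  R  [+0.30274 +0.95020 -0.07402]
  R  [-0.23292 +0.14907 +0.96100]
t = (-0.20305, +0.15532, +1.19733) m
tr R = 2.835371; θ = arccos((tr R − 1)/2) = 0.408580 rad = 23.410°
axis k = ((R−Rᵀ)₃₂, (R−Rᵀ)₁₃, (R−Rᵀ)₂₁) / (2 sinθ) = (+0.280763, +0.628447, +0.725415)
rvec = θ·k = (+0.114714, +0.256771, +0.296390)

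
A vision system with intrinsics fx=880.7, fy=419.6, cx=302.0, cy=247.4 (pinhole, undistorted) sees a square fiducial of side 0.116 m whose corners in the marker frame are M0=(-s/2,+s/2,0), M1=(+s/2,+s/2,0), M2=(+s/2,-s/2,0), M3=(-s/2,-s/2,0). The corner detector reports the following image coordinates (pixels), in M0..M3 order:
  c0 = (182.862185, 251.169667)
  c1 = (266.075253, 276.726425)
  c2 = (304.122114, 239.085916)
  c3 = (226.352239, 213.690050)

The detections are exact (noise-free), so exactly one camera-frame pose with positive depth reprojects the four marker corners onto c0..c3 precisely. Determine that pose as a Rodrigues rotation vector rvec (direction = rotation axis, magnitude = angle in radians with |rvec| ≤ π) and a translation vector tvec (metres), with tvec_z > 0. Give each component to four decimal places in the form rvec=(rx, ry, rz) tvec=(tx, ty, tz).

rvec=(-0.4012, -0.4124, 0.5093) tvec=(-0.0657, -0.0062, 1.0334)

Intrinsics K: fx=880.7, fy=419.6, cx=302.0, cy=247.4
Marker side s = 0.116 m; corners in marker frame (Z=0):
  M0 = (-0.0580, +0.0580, 0)
  M1 = (+0.0580, +0.0580, 0)
  M2 = (+0.0580, -0.0580, 0)
  M3 = (-0.0580, -0.0580, 0)
Detected image corners:
  c0 = (182.862185, 251.169667) px
  c1 = (266.075253, 276.726425) px
  c2 = (304.122114, 239.085916) px
  c3 = (226.352239, 213.690050) px
Planar DLT: solve 8×8 A·h = b for H (H[2,2]=1):
  H  [+758.61523 -460.74035 +246.00524]
  H  [+285.02206 +214.01206 +244.87736]
  H  [+0.26682 -0.44782 +1.00000]
B = K⁻¹H; ‖b₁‖=0.967648, ‖b₂‖=0.967648; λ = 2/(‖b₁‖+‖b₂‖) = 1.033433, sign → tz>0 ⇒ λ=+1.033433
r₁ = λ·B[:,0] = (+0.79562,+0.53940,+0.27574); r₂ = λ·B[:,1] = (-0.38195,+0.79996,-0.46280)
r₃ = r₁×r₂ = (-0.47022,+0.26289,+0.84249); SVD([r₁ r₂ r₃]) → R = UVᵀ:
  R  [+0.79562 -0.38195 -0.47022]
  R  [+0.53940 +0.79996 +0.26289]
  R  [+0.27574 -0.46280 +0.84249]
t = (-0.06571, -0.00621, +1.03343) m
tr R = 2.438068; θ = arccos((tr R − 1)/2) = 0.768385 rad = 44.025°
axis k = ((R−Rᵀ)₃₂, (R−Rᵀ)₁₃, (R−Rᵀ)₂₁) / (2 sinθ) = (-0.522097, -0.536683, +0.662862)
rvec = θ·k = (-0.401172, -0.412379, +0.509334)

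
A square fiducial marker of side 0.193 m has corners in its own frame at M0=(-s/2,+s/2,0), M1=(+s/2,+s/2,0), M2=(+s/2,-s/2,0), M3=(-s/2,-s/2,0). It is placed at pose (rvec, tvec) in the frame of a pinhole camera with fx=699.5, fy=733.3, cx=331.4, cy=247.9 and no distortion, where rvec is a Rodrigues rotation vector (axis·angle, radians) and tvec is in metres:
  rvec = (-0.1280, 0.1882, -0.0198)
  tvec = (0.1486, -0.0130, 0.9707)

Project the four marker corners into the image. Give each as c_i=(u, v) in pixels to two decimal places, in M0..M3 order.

Intrinsics K: fx=699.5, fy=733.3, cx=331.4, cy=247.9
Marker side s = 0.193 m; corners in marker frame (Z=0):
  M0 = (-0.0965, +0.0965, 0)
  M1 = (+0.0965, +0.0965, 0)
  M2 = (+0.0965, -0.0965, 0)
  M3 = (-0.0965, -0.0965, 0)
rvec = (-0.1280, 0.1882, -0.0198), |rvec| = θ = 0.22846 rad = 13.090°
Rodrigues: sinθ=0.22648, 1−cosθ=0.02598; R = I + sinθ·[k]× + (1−cosθ)·[k]×²:
    [+0.98217 +0.00764 +0.18783]
    [-0.03162 +0.99165 +0.12503]
    [-0.18531 -0.12874 +0.97421]
t = (0.1486, -0.0130, 0.9707) m
M0: Pc = R·M0+t = (+0.05456, +0.08575, +0.97616); u = 699.5·(+0.05456)/0.97616 + 331.4 = 370.4949, v = 733.3·(+0.08575)/0.97616 + 247.9 = 312.3129
M1: Pc = R·M1+t = (+0.24412, +0.07964, +0.94039); u = 699.5·(+0.24412)/0.94039 + 331.4 = 512.9829, v = 733.3·(+0.07964)/0.94039 + 247.9 = 310.0037
M2: Pc = R·M2+t = (+0.24264, -0.11175, +0.96524); u = 699.5·(+0.24264)/0.96524 + 331.4 = 507.2405, v = 733.3·(-0.11175)/0.96524 + 247.9 = 163.0063
M3: Pc = R·M3+t = (+0.05308, -0.10564, +1.00101); u = 699.5·(+0.05308)/1.00101 + 331.4 = 368.4946, v = 733.3·(-0.10564)/1.00101 + 247.9 = 170.5101

c0=(370.49, 312.31) c1=(512.98, 310.00) c2=(507.24, 163.01) c3=(368.49, 170.51)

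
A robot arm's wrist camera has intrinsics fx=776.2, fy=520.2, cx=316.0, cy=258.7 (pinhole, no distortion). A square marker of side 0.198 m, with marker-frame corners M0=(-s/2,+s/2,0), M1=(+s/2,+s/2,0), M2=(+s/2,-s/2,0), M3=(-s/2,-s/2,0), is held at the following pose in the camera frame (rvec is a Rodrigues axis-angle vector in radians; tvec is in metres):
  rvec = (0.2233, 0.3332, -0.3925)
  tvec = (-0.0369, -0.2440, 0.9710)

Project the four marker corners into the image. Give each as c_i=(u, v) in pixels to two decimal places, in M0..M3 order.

Intrinsics K: fx=776.2, fy=520.2, cx=316.0, cy=258.7
Marker side s = 0.198 m; corners in marker frame (Z=0):
  M0 = (-0.0990, +0.0990, 0)
  M1 = (+0.0990, +0.0990, 0)
  M2 = (+0.0990, -0.0990, 0)
  M3 = (-0.0990, -0.0990, 0)
rvec = (0.2233, 0.3332, -0.3925), |rvec| = θ = 0.56120 rad = 32.154°
Rodrigues: sinθ=0.53220, 1−cosθ=0.15338; R = I + sinθ·[k]× + (1−cosθ)·[k]×²:
    [+0.87090 +0.40846 +0.27330]
    [-0.33598 +0.90069 -0.27545]
    [-0.35867 +0.14807 +0.92165]
t = (-0.0369, -0.2440, 0.9710) m
M0: Pc = R·M0+t = (-0.08268, -0.12157, +1.02117); u = 776.2·(-0.08268)/1.02117 + 316.0 = 253.1523, v = 520.2·(-0.12157)/1.02117 + 258.7 = 196.7704
M1: Pc = R·M1+t = (+0.08976, -0.18809, +0.95015); u = 776.2·(+0.08976)/0.95015 + 316.0 = 389.3241, v = 520.2·(-0.18809)/0.95015 + 258.7 = 155.7199
M2: Pc = R·M2+t = (+0.00888, -0.36643, +0.92083); u = 776.2·(+0.00888)/0.92083 + 316.0 = 323.4872, v = 520.2·(-0.36643)/0.92083 + 258.7 = 51.6948
M3: Pc = R·M3+t = (-0.16356, -0.29991, +0.99185); u = 776.2·(-0.16356)/0.99185 + 316.0 = 188.0042, v = 520.2·(-0.29991)/0.99185 + 258.7 = 101.4070

c0=(253.15, 196.77) c1=(389.32, 155.72) c2=(323.49, 51.69) c3=(188.00, 101.41)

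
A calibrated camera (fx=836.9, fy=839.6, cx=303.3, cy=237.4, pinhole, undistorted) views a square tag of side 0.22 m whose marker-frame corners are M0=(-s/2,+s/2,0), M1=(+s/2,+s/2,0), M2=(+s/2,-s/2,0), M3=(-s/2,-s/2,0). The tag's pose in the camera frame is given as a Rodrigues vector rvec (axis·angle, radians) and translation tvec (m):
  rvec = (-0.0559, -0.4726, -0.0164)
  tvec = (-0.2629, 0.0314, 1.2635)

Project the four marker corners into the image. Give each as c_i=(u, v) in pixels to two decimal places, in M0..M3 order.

Intrinsics K: fx=836.9, fy=839.6, cx=303.3, cy=237.4
Marker side s = 0.22 m; corners in marker frame (Z=0):
  M0 = (-0.1100, +0.1100, 0)
  M1 = (+0.1100, +0.1100, 0)
  M2 = (+0.1100, -0.1100, 0)
  M3 = (-0.1100, -0.1100, 0)
rvec = (-0.0559, -0.4726, -0.0164), |rvec| = θ = 0.47618 rad = 27.283°
Rodrigues: sinθ=0.45838, 1−cosθ=0.11125; R = I + sinθ·[k]× + (1−cosθ)·[k]×²:
    [+0.89029 +0.02875 -0.45449]
    [-0.00283 +0.99833 +0.05761]
    [+0.45539 -0.05001 +0.88889]
t = (-0.2629, 0.0314, 1.2635) m
M0: Pc = R·M0+t = (-0.35767, +0.14153, +1.20791); u = 836.9·(-0.35767)/1.20791 + 303.3 = 55.4882, v = 839.6·(+0.14153)/1.20791 + 237.4 = 335.7741
M1: Pc = R·M1+t = (-0.16181, +0.14091, +1.30809); u = 836.9·(-0.16181)/1.30809 + 303.3 = 199.7786, v = 839.6·(+0.14091)/1.30809 + 237.4 = 327.8406
M2: Pc = R·M2+t = (-0.16813, -0.07873, +1.31909); u = 836.9·(-0.16813)/1.31909 + 303.3 = 196.6293, v = 839.6·(-0.07873)/1.31909 + 237.4 = 187.2900
M3: Pc = R·M3+t = (-0.36399, -0.07811, +1.21891); u = 836.9·(-0.36399)/1.21891 + 303.3 = 53.3824, v = 839.6·(-0.07811)/1.21891 + 237.4 = 183.5995

c0=(55.49, 335.77) c1=(199.78, 327.84) c2=(196.63, 187.29) c3=(53.38, 183.60)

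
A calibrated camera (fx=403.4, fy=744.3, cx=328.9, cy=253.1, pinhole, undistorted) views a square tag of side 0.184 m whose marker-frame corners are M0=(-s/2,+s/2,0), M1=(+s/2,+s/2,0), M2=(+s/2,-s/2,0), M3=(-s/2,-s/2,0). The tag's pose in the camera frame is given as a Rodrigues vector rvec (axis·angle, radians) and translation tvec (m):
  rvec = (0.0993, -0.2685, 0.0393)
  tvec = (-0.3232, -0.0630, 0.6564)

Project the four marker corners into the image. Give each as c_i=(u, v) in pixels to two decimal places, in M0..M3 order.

c0=(66.46, 283.47) c1=(188.86, 286.38) c2=(191.05, 84.70) c3=(65.47, 65.84)

Intrinsics K: fx=403.4, fy=744.3, cx=328.9, cy=253.1
Marker side s = 0.184 m; corners in marker frame (Z=0):
  M0 = (-0.0920, +0.0920, 0)
  M1 = (+0.0920, +0.0920, 0)
  M2 = (+0.0920, -0.0920, 0)
  M3 = (-0.0920, -0.0920, 0)
rvec = (0.0993, -0.2685, 0.0393), |rvec| = θ = 0.28896 rad = 16.556°
Rodrigues: sinθ=0.28495, 1−cosθ=0.04146; R = I + sinθ·[k]× + (1−cosθ)·[k]×²:
    [+0.96344 -0.05199 -0.26284]
    [+0.02552 +0.99434 -0.10316]
    [+0.26672 +0.09268 +0.95931]
t = (-0.3232, -0.0630, 0.6564) m
M0: Pc = R·M0+t = (-0.41662, +0.02613, +0.64039); u = 403.4·(-0.41662)/0.64039 + 328.9 = 66.4590, v = 744.3·(+0.02613)/0.64039 + 253.1 = 283.4716
M1: Pc = R·M1+t = (-0.23935, +0.03083, +0.68946); u = 403.4·(-0.23935)/0.68946 + 328.9 = 188.8600, v = 744.3·(+0.03083)/0.68946 + 253.1 = 286.3783
M2: Pc = R·M2+t = (-0.22978, -0.15213, +0.67241); u = 403.4·(-0.22978)/0.67241 + 328.9 = 191.0477, v = 744.3·(-0.15213)/0.67241 + 253.1 = 84.7038
M3: Pc = R·M3+t = (-0.40705, -0.15683, +0.62334); u = 403.4·(-0.40705)/0.62334 + 328.9 = 65.4701, v = 744.3·(-0.15683)/0.62334 + 253.1 = 65.8395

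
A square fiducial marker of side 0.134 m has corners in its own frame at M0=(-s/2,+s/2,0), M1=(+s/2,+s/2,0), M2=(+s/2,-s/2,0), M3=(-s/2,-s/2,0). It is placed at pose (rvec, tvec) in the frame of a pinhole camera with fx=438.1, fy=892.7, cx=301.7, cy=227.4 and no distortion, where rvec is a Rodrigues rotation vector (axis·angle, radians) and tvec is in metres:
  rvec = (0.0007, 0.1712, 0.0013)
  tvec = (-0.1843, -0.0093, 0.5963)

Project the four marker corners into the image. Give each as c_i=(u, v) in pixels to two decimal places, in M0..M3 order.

c0=(121.20, 312.02) c1=(213.05, 315.60) c2=(213.16, 111.07) c3=(121.29, 115.18)

Intrinsics K: fx=438.1, fy=892.7, cx=301.7, cy=227.4
Marker side s = 0.134 m; corners in marker frame (Z=0):
  M0 = (-0.0670, +0.0670, 0)
  M1 = (+0.0670, +0.0670, 0)
  M2 = (+0.0670, -0.0670, 0)
  M3 = (-0.0670, -0.0670, 0)
rvec = (0.0007, 0.1712, 0.0013), |rvec| = θ = 0.17121 rad = 9.809°
Rodrigues: sinθ=0.17037, 1−cosθ=0.01462; R = I + sinθ·[k]× + (1−cosθ)·[k]×²:
    [+0.98538 -0.00123 +0.17037]
    [+0.00135 +1.00000 -0.00059]
    [-0.17036 +0.00081 +0.98538]
t = (-0.1843, -0.0093, 0.5963) m
M0: Pc = R·M0+t = (-0.25040, +0.05761, +0.60777); u = 438.1·(-0.25040)/0.60777 + 301.7 = 121.2010, v = 892.7·(+0.05761)/0.60777 + 227.4 = 312.0174
M1: Pc = R·M1+t = (-0.11836, +0.05779, +0.58494); u = 438.1·(-0.11836)/0.58494 + 301.7 = 213.0507, v = 892.7·(+0.05779)/0.58494 + 227.4 = 315.5966
M2: Pc = R·M2+t = (-0.11820, -0.07621, +0.58483); u = 438.1·(-0.11820)/0.58483 + 301.7 = 213.1582, v = 892.7·(-0.07621)/0.58483 + 227.4 = 111.0725
M3: Pc = R·M3+t = (-0.25024, -0.07639, +0.60766); u = 438.1·(-0.25024)/0.60766 + 301.7 = 121.2880, v = 892.7·(-0.07639)/0.60766 + 227.4 = 115.1763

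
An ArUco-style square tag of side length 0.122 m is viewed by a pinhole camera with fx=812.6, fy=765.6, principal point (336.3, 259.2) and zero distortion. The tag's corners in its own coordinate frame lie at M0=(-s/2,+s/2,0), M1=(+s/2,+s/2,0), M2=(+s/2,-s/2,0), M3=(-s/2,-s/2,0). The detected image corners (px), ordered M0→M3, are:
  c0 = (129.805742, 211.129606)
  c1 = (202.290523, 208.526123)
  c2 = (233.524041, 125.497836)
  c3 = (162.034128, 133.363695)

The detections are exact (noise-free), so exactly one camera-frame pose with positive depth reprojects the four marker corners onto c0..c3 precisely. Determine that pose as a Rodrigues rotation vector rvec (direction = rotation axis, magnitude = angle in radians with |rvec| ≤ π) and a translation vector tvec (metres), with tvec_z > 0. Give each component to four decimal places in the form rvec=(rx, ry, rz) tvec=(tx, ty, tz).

rvec=(-0.4373, 0.5799, 0.1426) tvec=(-0.1905, -0.1176, 0.9967)

Intrinsics K: fx=812.6, fy=765.6, cx=336.3, cy=259.2
Marker side s = 0.122 m; corners in marker frame (Z=0):
  M0 = (-0.0610, +0.0610, 0)
  M1 = (+0.0610, +0.0610, 0)
  M2 = (+0.0610, -0.0610, 0)
  M3 = (-0.0610, -0.0610, 0)
Detected image corners:
  c0 = (129.805742, 211.129606) px
  c1 = (202.290523, 208.526123) px
  c2 = (233.524041, 125.497836) px
  c3 = (162.034128, 133.363695) px
Planar DLT: solve 8×8 A·h = b for H (H[2,2]=1):
  H  [+488.10613 -325.73641 +181.03265]
  H  [-138.36669 +597.17216 +168.83571]
  H  [-0.55996 -0.36010 +1.00000]
B = K⁻¹H; ‖b₁‖=1.003270, ‖b₂‖=1.003270; λ = 2/(‖b₁‖+‖b₂‖) = 0.996741, sign → tz>0 ⇒ λ=+0.996741
r₁ = λ·B[:,0] = (+0.82970,+0.00882,-0.55814); r₂ = λ·B[:,1] = (-0.25101,+0.89898,-0.35893)
r₃ = r₁×r₂ = (+0.49859,+0.43790,+0.74810); SVD([r₁ r₂ r₃]) → R = UVᵀ:
  R  [+0.82970 -0.25101 +0.49859]
  R  [+0.00882 +0.89898 +0.43790]
  R  [-0.55814 -0.35893 +0.74810]
t = (-0.19045, -0.11765, +0.99674) m
tr R = 2.476785; θ = arccos((tr R − 1)/2) = 0.740113 rad = 42.405°
axis k = ((R−Rᵀ)₃₂, (R−Rᵀ)₁₃, (R−Rᵀ)₂₁) / (2 sinθ) = (-0.590792, +0.783488, +0.192643)
rvec = θ·k = (-0.437253, +0.579870, +0.142578)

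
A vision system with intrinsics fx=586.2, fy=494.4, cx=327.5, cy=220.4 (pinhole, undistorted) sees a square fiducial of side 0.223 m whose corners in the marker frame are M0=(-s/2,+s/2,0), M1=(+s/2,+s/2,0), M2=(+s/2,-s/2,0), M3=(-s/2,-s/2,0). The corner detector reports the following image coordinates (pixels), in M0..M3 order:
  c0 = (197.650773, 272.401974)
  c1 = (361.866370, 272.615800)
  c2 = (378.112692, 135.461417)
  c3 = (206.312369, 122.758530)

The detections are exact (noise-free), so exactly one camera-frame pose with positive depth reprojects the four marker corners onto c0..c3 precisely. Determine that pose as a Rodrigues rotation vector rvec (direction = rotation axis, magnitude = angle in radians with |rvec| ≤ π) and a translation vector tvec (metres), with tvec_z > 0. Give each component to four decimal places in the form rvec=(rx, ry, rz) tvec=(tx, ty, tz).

Intrinsics K: fx=586.2, fy=494.4, cx=327.5, cy=220.4
Marker side s = 0.223 m; corners in marker frame (Z=0):
  M0 = (-0.1115, +0.1115, 0)
  M1 = (+0.1115, +0.1115, 0)
  M2 = (+0.1115, -0.1115, 0)
  M3 = (-0.1115, -0.1115, 0)
Detected image corners:
  c0 = (197.650773, 272.401974) px
  c1 = (361.866370, 272.615800) px
  c2 = (378.112692, 135.461417) px
  c3 = (206.312369, 122.758530) px
Planar DLT: solve 8×8 A·h = b for H (H[2,2]=1):
  H  [+861.68342 +9.38712 +289.38622]
  H  [+104.58196 +688.16910 +202.79004]
  H  [+0.38017 +0.23062 +1.00000]
B = K⁻¹H; ‖b₁‖=1.314436, ‖b₂‖=1.314436; λ = 2/(‖b₁‖+‖b₂‖) = 0.760783, sign → tz>0 ⇒ λ=+0.760783
r₁ = λ·B[:,0] = (+0.95673,+0.03200,+0.28922); r₂ = λ·B[:,1] = (-0.08584,+0.98074,+0.17546)
r₃ = r₁×r₂ = (-0.27804,-0.19269,+0.94104); SVD([r₁ r₂ r₃]) → R = UVᵀ:
  R  [+0.95673 -0.08584 -0.27804]
  R  [+0.03200 +0.98074 -0.19269]
  R  [+0.28922 +0.17546 +0.94104]
t = (-0.04946, -0.02710, +0.76078) m
tr R = 2.878509; θ = arccos((tr R − 1)/2) = 0.350344 rad = 20.073°
axis k = ((R−Rᵀ)₃₂, (R−Rᵀ)₁₃, (R−Rᵀ)₂₁) / (2 sinθ) = (+0.536310, -0.826379, +0.171665)
rvec = θ·k = (+0.187893, -0.289517, +0.060142)

rvec=(0.1879, -0.2895, 0.0601) tvec=(-0.0495, -0.0271, 0.7608)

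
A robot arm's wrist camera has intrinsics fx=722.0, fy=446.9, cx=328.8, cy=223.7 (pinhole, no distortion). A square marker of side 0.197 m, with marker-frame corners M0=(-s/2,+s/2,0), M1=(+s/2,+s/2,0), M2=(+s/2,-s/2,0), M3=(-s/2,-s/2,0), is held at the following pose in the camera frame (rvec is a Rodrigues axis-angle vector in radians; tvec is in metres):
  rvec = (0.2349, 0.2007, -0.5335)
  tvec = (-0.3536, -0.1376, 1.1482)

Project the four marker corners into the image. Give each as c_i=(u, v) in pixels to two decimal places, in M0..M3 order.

c0=(95.04, 220.59) c1=(190.09, 183.59) c2=(118.72, 115.95) c3=(23.96, 156.88)

Intrinsics K: fx=722.0, fy=446.9, cx=328.8, cy=223.7
Marker side s = 0.197 m; corners in marker frame (Z=0):
  M0 = (-0.0985, +0.0985, 0)
  M1 = (+0.0985, +0.0985, 0)
  M2 = (+0.0985, -0.0985, 0)
  M3 = (-0.0985, -0.0985, 0)
rvec = (0.2349, 0.2007, -0.5335), |rvec| = θ = 0.61651 rad = 35.323°
Rodrigues: sinθ=0.57819, 1−cosθ=0.18410; R = I + sinθ·[k]× + (1−cosθ)·[k]×²:
    [+0.84263 +0.52318 +0.12753]
    [-0.47751 +0.83541 -0.27216]
    [-0.24893 +0.16844 +0.95376]
t = (-0.3536, -0.1376, 1.1482) m
M0: Pc = R·M0+t = (-0.38507, -0.00828, +1.18931); u = 722.0·(-0.38507)/1.18931 + 328.8 = 95.0361, v = 446.9·(-0.00828)/1.18931 + 223.7 = 220.5896
M1: Pc = R·M1+t = (-0.21907, -0.10235, +1.14027); u = 722.0·(-0.21907)/1.14027 + 328.8 = 190.0899, v = 446.9·(-0.10235)/1.14027 + 223.7 = 183.5881
M2: Pc = R·M2+t = (-0.32213, -0.26692, +1.10709); u = 722.0·(-0.32213)/1.10709 + 328.8 = 118.7171, v = 446.9·(-0.26692)/1.10709 + 223.7 = 115.9511
M3: Pc = R·M3+t = (-0.48813, -0.17285, +1.15613); u = 722.0·(-0.48813)/1.15613 + 328.8 = 23.9625, v = 446.9·(-0.17285)/1.15613 + 223.7 = 156.8835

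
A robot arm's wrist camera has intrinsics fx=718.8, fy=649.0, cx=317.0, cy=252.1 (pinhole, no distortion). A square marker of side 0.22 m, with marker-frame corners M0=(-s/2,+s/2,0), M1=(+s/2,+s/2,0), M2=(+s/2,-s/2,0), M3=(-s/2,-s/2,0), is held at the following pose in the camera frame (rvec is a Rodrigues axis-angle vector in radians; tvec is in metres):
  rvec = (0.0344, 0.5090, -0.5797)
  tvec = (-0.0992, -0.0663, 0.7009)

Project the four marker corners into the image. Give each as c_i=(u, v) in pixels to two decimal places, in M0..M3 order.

Intrinsics K: fx=718.8, fy=649.0, cx=317.0, cy=252.1
Marker side s = 0.22 m; corners in marker frame (Z=0):
  M0 = (-0.1100, +0.1100, 0)
  M1 = (+0.1100, +0.1100, 0)
  M2 = (+0.1100, -0.1100, 0)
  M3 = (-0.1100, -0.1100, 0)
rvec = (0.0344, 0.5090, -0.5797), |rvec| = θ = 0.77222 rad = 44.245°
Rodrigues: sinθ=0.69772, 1−cosθ=0.28363; R = I + sinθ·[k]× + (1−cosθ)·[k]×²:
    [+0.71693 +0.53211 +0.45041]
    [-0.51545 +0.83960 -0.17143]
    [-0.46938 -0.10926 +0.87621]
t = (-0.0992, -0.0663, 0.7009) m
M0: Pc = R·M0+t = (-0.11953, +0.08276, +0.74051); u = 718.8·(-0.11953)/0.74051 + 317.0 = 200.9744, v = 649.0·(+0.08276)/0.74051 + 252.1 = 324.6283
M1: Pc = R·M1+t = (+0.03819, -0.03064, +0.63725); u = 718.8·(+0.03819)/0.63725 + 317.0 = 360.0820, v = 649.0·(-0.03064)/0.63725 + 252.1 = 220.8909
M2: Pc = R·M2+t = (-0.07887, -0.21536, +0.66129); u = 718.8·(-0.07887)/0.66129 + 317.0 = 231.2710, v = 649.0·(-0.21536)/0.66129 + 252.1 = 40.7461
M3: Pc = R·M3+t = (-0.23659, -0.10196, +0.76455); u = 718.8·(-0.23659)/0.76455 + 317.0 = 94.5639, v = 649.0·(-0.10196)/0.76455 + 252.1 = 165.5533

c0=(200.97, 324.63) c1=(360.08, 220.89) c2=(231.27, 40.75) c3=(94.56, 165.55)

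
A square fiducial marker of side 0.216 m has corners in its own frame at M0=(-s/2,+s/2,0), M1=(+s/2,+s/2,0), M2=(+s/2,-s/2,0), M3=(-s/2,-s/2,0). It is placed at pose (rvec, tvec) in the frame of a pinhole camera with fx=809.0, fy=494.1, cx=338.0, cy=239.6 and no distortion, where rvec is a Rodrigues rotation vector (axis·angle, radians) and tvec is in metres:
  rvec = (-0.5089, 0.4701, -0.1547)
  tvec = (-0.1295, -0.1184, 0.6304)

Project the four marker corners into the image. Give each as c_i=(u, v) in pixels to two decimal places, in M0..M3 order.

c0=(47.90, 241.74) c1=(290.66, 190.74) c2=(291.21, 55.32) c3=(84.59, 114.55)

Intrinsics K: fx=809.0, fy=494.1, cx=338.0, cy=239.6
Marker side s = 0.216 m; corners in marker frame (Z=0):
  M0 = (-0.1080, +0.1080, 0)
  M1 = (+0.1080, +0.1080, 0)
  M2 = (+0.1080, -0.1080, 0)
  M3 = (-0.1080, -0.1080, 0)
rvec = (-0.5089, 0.4701, -0.1547), |rvec| = θ = 0.70986 rad = 40.672°
Rodrigues: sinθ=0.65173, 1−cosθ=0.24155; R = I + sinθ·[k]× + (1−cosθ)·[k]×²:
    [+0.88259 +0.02735 +0.46934]
    [-0.25671 +0.86439 +0.43236]
    [-0.39386 -0.50209 +0.76992]
t = (-0.1295, -0.1184, 0.6304) m
M0: Pc = R·M0+t = (-0.22187, +0.00268, +0.61871); u = 809.0·(-0.22187)/0.61871 + 338.0 = 47.8981, v = 494.1·(+0.00268)/0.61871 + 239.6 = 241.7388
M1: Pc = R·M1+t = (-0.03123, -0.05277, +0.53364); u = 809.0·(-0.03123)/0.53364 + 338.0 = 290.6615, v = 494.1·(-0.05277)/0.53364 + 239.6 = 190.7389
M2: Pc = R·M2+t = (-0.03713, -0.23948, +0.64209); u = 809.0·(-0.03713)/0.64209 + 338.0 = 291.2129, v = 494.1·(-0.23948)/0.64209 + 239.6 = 55.3166
M3: Pc = R·M3+t = (-0.22777, -0.18403, +0.72716); u = 809.0·(-0.22777)/0.72716 + 338.0 = 84.5911, v = 494.1·(-0.18403)/0.72716 + 239.6 = 114.5540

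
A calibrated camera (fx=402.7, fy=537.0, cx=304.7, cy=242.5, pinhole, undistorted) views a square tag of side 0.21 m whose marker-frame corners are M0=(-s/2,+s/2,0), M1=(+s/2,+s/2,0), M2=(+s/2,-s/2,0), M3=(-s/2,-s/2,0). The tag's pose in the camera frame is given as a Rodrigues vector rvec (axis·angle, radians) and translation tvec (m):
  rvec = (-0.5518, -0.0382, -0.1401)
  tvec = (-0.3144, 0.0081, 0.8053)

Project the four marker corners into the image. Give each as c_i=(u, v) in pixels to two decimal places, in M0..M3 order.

Intrinsics K: fx=402.7, fy=537.0, cx=304.7, cy=242.5
Marker side s = 0.21 m; corners in marker frame (Z=0):
  M0 = (-0.1050, +0.1050, 0)
  M1 = (+0.1050, +0.1050, 0)
  M2 = (+0.1050, -0.1050, 0)
  M3 = (-0.1050, -0.1050, 0)
rvec = (-0.5518, -0.0382, -0.1401), |rvec| = θ = 0.57059 rad = 32.692°
Rodrigues: sinθ=0.54013, 1−cosθ=0.15842; R = I + sinθ·[k]× + (1−cosθ)·[k]×²:
    [+0.98974 +0.14288 +0.00146]
    [-0.12236 +0.84229 +0.52495]
    [+0.07378 -0.51974 +0.85113]
t = (-0.3144, 0.0081, 0.8053) m
M0: Pc = R·M0+t = (-0.40332, +0.10939, +0.74298); u = 402.7·(-0.40332)/0.74298 + 304.7 = 86.0979, v = 537.0·(+0.10939)/0.74298 + 242.5 = 321.5625
M1: Pc = R·M1+t = (-0.19548, +0.08369, +0.75847); u = 402.7·(-0.19548)/0.75847 + 304.7 = 200.9155, v = 537.0·(+0.08369)/0.75847 + 242.5 = 301.7544
M2: Pc = R·M2+t = (-0.22548, -0.09319, +0.86762); u = 402.7·(-0.22548)/0.86762 + 304.7 = 200.0451, v = 537.0·(-0.09319)/0.86762 + 242.5 = 184.8220
M3: Pc = R·M3+t = (-0.43332, -0.06749, +0.85213); u = 402.7·(-0.43332)/0.85213 + 304.7 = 99.9182, v = 537.0·(-0.06749)/0.85213 + 242.5 = 199.9669

c0=(86.10, 321.56) c1=(200.92, 301.75) c2=(200.05, 184.82) c3=(99.92, 199.97)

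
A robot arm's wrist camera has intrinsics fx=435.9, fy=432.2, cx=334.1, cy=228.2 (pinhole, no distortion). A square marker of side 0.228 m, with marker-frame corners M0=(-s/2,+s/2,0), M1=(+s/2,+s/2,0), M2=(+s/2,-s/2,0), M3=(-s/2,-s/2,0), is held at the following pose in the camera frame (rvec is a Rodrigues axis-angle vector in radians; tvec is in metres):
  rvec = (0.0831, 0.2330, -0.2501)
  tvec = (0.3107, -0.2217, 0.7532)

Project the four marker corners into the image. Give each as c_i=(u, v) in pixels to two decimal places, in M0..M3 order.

Intrinsics K: fx=435.9, fy=432.2, cx=334.1, cy=228.2
Marker side s = 0.228 m; corners in marker frame (Z=0):
  M0 = (-0.1140, +0.1140, 0)
  M1 = (+0.1140, +0.1140, 0)
  M2 = (+0.1140, -0.1140, 0)
  M3 = (-0.1140, -0.1140, 0)
rvec = (0.0831, 0.2330, -0.2501), |rvec| = θ = 0.35177 rad = 20.155°
Rodrigues: sinθ=0.34456, 1−cosθ=0.06124; R = I + sinθ·[k]× + (1−cosθ)·[k]×²:
    [+0.94218 +0.25456 +0.21794]
    [-0.23539 +0.96563 -0.11023]
    [-0.23851 +0.05256 +0.96972]
t = (0.3107, -0.2217, 0.7532) m
M0: Pc = R·M0+t = (+0.23231, -0.08478, +0.78638); u = 435.9·(+0.23231)/0.78638 + 334.1 = 462.8724, v = 432.2·(-0.08478)/0.78638 + 228.2 = 181.6024
M1: Pc = R·M1+t = (+0.44713, -0.13845, +0.73200); u = 435.9·(+0.44713)/0.73200 + 334.1 = 600.3604, v = 432.2·(-0.13845)/0.73200 + 228.2 = 146.4524
M2: Pc = R·M2+t = (+0.38909, -0.35862, +0.72002); u = 435.9·(+0.38909)/0.72002 + 334.1 = 569.6552, v = 432.2·(-0.35862)/0.72002 + 228.2 = 12.9360
M3: Pc = R·M3+t = (+0.17427, -0.30495, +0.77440); u = 435.9·(+0.17427)/0.77440 + 334.1 = 432.1958, v = 432.2·(-0.30495)/0.77440 + 228.2 = 58.0058

c0=(462.87, 181.60) c1=(600.36, 146.45) c2=(569.66, 12.94) c3=(432.20, 58.01)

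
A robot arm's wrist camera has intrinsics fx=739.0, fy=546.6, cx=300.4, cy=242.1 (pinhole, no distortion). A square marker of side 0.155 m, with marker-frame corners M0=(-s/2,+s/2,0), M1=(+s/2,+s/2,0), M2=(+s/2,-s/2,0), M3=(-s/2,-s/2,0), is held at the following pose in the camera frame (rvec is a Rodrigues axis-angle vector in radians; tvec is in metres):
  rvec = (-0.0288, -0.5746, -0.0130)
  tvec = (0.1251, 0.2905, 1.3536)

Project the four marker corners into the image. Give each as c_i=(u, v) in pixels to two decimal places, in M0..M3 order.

Intrinsics K: fx=739.0, fy=546.6, cx=300.4, cy=242.1
Marker side s = 0.155 m; corners in marker frame (Z=0):
  M0 = (-0.0775, +0.0775, 0)
  M1 = (+0.0775, +0.0775, 0)
  M2 = (+0.0775, -0.0775, 0)
  M3 = (-0.0775, -0.0775, 0)
rvec = (-0.0288, -0.5746, -0.0130), |rvec| = θ = 0.57547 rad = 32.972°
Rodrigues: sinθ=0.54423, 1−cosθ=0.16106; R = I + sinθ·[k]× + (1−cosθ)·[k]×²:
    [+0.83934 +0.02034 -0.54322]
    [-0.00425 +0.99951 +0.03087]
    [+0.54359 -0.02360 +0.83902]
t = (0.1251, 0.2905, 1.3536) m
M0: Pc = R·M0+t = (+0.06163, +0.36829, +1.30964); u = 739.0·(+0.06163)/1.30964 + 300.4 = 335.1750, v = 546.6·(+0.36829)/1.30964 + 242.1 = 395.8122
M1: Pc = R·M1+t = (+0.19173, +0.36763, +1.39390); u = 739.0·(+0.19173)/1.39390 + 300.4 = 402.0466, v = 546.6·(+0.36763)/1.39390 + 242.1 = 386.2628
M2: Pc = R·M2+t = (+0.18857, +0.21271, +1.39756); u = 739.0·(+0.18857)/1.39756 + 300.4 = 400.1132, v = 546.6·(+0.21271)/1.39756 + 242.1 = 325.2927
M3: Pc = R·M3+t = (+0.05847, +0.21337, +1.31330); u = 739.0·(+0.05847)/1.31330 + 300.4 = 333.3039, v = 546.6·(+0.21337)/1.31330 + 242.1 = 330.9039

c0=(335.17, 395.81) c1=(402.05, 386.26) c2=(400.11, 325.29) c3=(333.30, 330.90)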